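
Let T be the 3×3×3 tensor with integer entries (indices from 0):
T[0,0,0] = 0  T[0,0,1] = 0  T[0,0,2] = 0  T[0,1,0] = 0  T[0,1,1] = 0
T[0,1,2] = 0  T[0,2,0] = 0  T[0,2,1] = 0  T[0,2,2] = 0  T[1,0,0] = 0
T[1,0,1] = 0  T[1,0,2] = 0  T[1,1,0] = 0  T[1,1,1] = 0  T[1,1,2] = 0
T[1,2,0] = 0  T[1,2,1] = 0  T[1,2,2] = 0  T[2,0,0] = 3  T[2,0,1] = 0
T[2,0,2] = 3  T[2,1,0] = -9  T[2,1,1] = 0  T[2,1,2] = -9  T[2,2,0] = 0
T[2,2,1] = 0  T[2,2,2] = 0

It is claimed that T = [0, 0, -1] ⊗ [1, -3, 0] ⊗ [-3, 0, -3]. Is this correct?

Reconstruct entrywise from the claimed factors. For example, T[2,2,0] = 0 and Σₗ aₗ[2]bₗ[2]cₗ[0] = (-1)·(0)·(-3) = 0; checking all 27 entries, every one matches. The claim holds.

Yes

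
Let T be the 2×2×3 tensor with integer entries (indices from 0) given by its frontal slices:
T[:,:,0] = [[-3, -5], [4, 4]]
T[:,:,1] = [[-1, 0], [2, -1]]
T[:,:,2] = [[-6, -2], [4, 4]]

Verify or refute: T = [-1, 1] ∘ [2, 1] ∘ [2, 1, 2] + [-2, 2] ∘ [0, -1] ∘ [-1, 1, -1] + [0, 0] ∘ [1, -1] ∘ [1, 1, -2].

Reconstruct entry (0,0,0) from the claimed factors: Σₗ aₗ[0]bₗ[0]cₗ[0] = (-1)·(2)·(2) + (-2)·(0)·(-1) + (0)·(1)·(1) = -4, but T[0,0,0] = -3. The claim is false.

No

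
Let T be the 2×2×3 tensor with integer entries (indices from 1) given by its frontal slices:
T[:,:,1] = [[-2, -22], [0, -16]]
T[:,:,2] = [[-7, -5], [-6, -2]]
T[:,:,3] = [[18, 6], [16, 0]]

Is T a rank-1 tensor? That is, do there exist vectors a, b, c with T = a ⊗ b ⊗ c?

The mode-2 unfolding of T (rows indexed by j, columns by (i,k) = (1,1), (1,2), (1,3), (2,1), (2,2), (2,3)) is [[-2, -7, 18, 0, -6, 16], [-22, -5, 6, -16, -2, 0]].
There the 2×2 minor on rows j ∈ {1, 2}, columns (i,k) ∈ {(1,1), (1,2)} is det [[-2, -7], [-22, -5]] = -144 ≠ 0, so this unfolding has rank ≥ 2; CP rank is at least every unfolding rank, so rank(T) ≥ 2.
In particular rank(T) ≥ 2 > 1, so T is not rank-1.

No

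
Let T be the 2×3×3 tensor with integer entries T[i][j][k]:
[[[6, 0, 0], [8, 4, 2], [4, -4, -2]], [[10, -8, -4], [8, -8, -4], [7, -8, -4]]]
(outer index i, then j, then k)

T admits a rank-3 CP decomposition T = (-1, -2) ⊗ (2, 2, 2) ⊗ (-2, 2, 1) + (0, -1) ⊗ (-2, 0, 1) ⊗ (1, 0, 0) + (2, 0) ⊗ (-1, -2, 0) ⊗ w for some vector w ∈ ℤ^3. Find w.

Subtract the known terms from T to get the rank-1 residual R = (2, 0) ⊗ (-1, -2, 0) ⊗ w, so R[i,j,k] = a[i]·b[j]·w[k]. Pick indices with nonzero a[0]·b[0] = (2)·(-1) = -2. Only the fibre through (0,0,·) is needed: R[0,0,:] = T[0,0,:] − Σₗ aₗ[0]bₗ[0]cₗ = [6, 0, 0] − (-1)·(2)·(-2, 2, 1) − (0)·(-2)·(1, 0, 0) = [2, 4, 2]. Then w[k] = R[0,0,k] / -2 for each k, giving w = [2, 4, 2] / -2 = (-1, -2, -1).

w = (-1, -2, -1)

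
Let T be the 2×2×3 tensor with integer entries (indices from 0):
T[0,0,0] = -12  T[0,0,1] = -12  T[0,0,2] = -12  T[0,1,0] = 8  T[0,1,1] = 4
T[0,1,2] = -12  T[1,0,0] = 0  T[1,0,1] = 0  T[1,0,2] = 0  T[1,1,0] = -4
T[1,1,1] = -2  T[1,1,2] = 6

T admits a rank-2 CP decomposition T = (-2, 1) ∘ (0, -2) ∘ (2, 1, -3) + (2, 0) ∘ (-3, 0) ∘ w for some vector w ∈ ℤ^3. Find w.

Subtract the known terms from T to get the rank-1 residual R = (2, 0) ∘ (-3, 0) ∘ w, so R[i,j,k] = a[i]·b[j]·w[k]. Pick indices with nonzero a[0]·b[0] = (2)·(-3) = -6. Only the fibre through (0,0,·) is needed: R[0,0,:] = T[0,0,:] − Σₗ aₗ[0]bₗ[0]cₗ = [-12, -12, -12] − (-2)·(0)·(2, 1, -3) = [-12, -12, -12]. Then w[k] = R[0,0,k] / -6 for each k, giving w = [-12, -12, -12] / -6 = (2, 2, 2).

w = (2, 2, 2)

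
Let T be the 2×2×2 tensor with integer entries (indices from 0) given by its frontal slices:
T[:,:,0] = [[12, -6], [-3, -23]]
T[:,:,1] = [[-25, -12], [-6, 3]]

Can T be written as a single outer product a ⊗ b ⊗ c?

No

The mode-2 unfolding of T (rows indexed by j, columns by (i,k) = (0,0), (0,1), (1,0), (1,1)) is [[12, -25, -3, -6], [-6, -12, -23, 3]].
There the 2×2 minor on rows j ∈ {0, 1}, columns (i,k) ∈ {(0,0), (0,1)} is det [[12, -25], [-6, -12]] = -294 ≠ 0, so this unfolding has rank ≥ 2; CP rank is at least every unfolding rank, so rank(T) ≥ 2.
In particular rank(T) ≥ 2 > 1, so T is not rank-1.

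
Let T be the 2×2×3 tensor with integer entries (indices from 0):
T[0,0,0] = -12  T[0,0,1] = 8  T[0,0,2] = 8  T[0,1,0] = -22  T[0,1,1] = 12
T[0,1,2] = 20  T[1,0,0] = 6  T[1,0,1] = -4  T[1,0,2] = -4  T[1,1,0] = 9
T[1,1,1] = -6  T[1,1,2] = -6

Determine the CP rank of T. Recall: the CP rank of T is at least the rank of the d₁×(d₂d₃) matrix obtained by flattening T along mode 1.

2

Lower bound: in the mode-3 unfolding of T (rows indexed by k, columns by (i,j)) the 2×2 minor on rows k ∈ {0, 1}, columns (i,j) ∈ {(0,0), (0,1)} is det [[-12, -22], [8, 12]] = 32 ≠ 0, so that unfolding has rank ≥ 2 and hence rank(T) ≥ 2 (CP rank is at least every unfolding rank, though it can be larger).
Upper bound: with S_k = T[:,:,k], the two rank-1 terms a₁b₁ᵀ, a₂b₂ᵀ are the rank-1 members of the pencil x·S₀ + y·S₁.
det(x·S₀ + y·S₁) is 24·x² − 16·xy = 8·(3·x − 2·y)(x), vanishing at (x:y) = (2:3) and (0:1).
M₁ = 2·S₀ + 3·S₁ = [[0, -8], [0, 0]] = (-8)·[1, 0][0, 1]ᵀ and M₂ = S₁ = [[8, 12], [-4, -6]] = 2·[2, -1][2, 3]ᵀ, so take a₁ = [1, 0], b₁ = [0, 1], a₂ = [2, -1], b₂ = [2, 3].
Each slice is an integer combination of E₁ = a₁b₁ᵀ and E₂ = a₂b₂ᵀ: S₀ = −4·E₁ − 3·E₂, S₁ = 2·E₂, S₂ = 8·E₁ + 2·E₂; reading off coefficients, c₁ = [-4, 0, 8] and c₂ = [-3, 2, 2].
Hence T = [1, 0] ⊗ [0, 1] ⊗ [-4, 0, 8] + [2, -1] ⊗ [2, 3] ⊗ [-3, 2, 2], so rank(T) ≤ 2.
These bounds meet, so rank(T) = 2.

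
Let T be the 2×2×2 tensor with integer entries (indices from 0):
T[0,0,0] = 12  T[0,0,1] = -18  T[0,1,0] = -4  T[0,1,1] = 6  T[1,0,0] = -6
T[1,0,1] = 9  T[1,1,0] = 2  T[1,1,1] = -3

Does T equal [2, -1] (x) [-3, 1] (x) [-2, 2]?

Reconstruct entry (0,0,1) from the claimed factors: Σₗ aₗ[0]bₗ[0]cₗ[1] = (2)·(-3)·(2) = -12, but T[0,0,1] = -18. The claim is false.

No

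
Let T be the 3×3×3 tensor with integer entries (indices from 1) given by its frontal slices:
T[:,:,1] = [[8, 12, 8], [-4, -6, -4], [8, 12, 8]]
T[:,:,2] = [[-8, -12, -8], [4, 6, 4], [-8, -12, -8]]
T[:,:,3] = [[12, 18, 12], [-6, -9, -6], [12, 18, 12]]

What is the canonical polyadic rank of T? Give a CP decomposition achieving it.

rank(T) = 1

Lower bound: T ≠ 0 (e.g. T[1,1,1] = 8), so rank(T) ≥ 1.
Upper bound: if T = a ⊗ b ⊗ c then every fibre of T is a multiple of the corresponding factor, so read the factors off the fibres through the nonzero entry T[1,1,1] = 8.
The mode-1 fibre T[:,1,1] = [8, -4, 8] gives a = [2, -1, 2] (primitive direction); the mode-2 fibre T[1,:,1] = [8, 12, 8] gives b = [2, 3, 2]; then c[k] = T[1,1,k] / (a[1]·b[1]) = [8, -8, 12] / 4 = [2, -2, 3].
Expanding [2, -1, 2] ⊗ [2, 3, 2] ⊗ [2, -2, 3] reproduces all 27 entries of T, so T = [2, -1, 2] ⊗ [2, 3, 2] ⊗ [2, -2, 3] and rank(T) ≤ 1.
These bounds meet, so rank(T) = 1.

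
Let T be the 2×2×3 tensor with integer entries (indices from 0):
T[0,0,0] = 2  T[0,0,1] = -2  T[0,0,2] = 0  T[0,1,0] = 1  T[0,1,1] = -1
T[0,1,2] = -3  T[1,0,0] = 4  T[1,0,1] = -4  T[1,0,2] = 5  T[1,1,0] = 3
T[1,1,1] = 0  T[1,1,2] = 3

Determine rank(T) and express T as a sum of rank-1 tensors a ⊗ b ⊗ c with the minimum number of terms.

rank(T) = 3

Lower bound: the mode-3 unfolding of T (rows indexed by k, columns by (i,j) = (0,0), (0,1), (1,0), (1,1)) is [[2, 1, 4, 3], [-2, -1, -4, 0], [0, -3, 5, 3]].
There the 3×3 minor on rows k ∈ {0, 1, 2}, columns (i,j) ∈ {(0,0), (0,1), (1,1)} is det [[2, 1, 3], [-2, -1, 0], [0, -3, 3]] = 18 ≠ 0, so this unfolding has rank ≥ 3; CP rank is at least every unfolding rank, so rank(T) ≥ 3. (Flattening ranks never certify an upper bound on CP rank; for that we must actually write T with 3 rank-1 terms.)
Upper bound: T is a sum of 3 rank-1 terms, T = (0, 1) ⊗ (0, 1) ⊗ (1, 2, -1) + (1, 2) ⊗ (2, 1) ⊗ (1, -1, 1) + (2, -1) ⊗ (1, 2) ⊗ (0, 0, -1) (written with every a and b primitive with positive leading entry and the scale carried by c; CP decompositions are not unique, and this one is verified by expanding entrywise), so rank(T) ≤ 3.
These bounds meet, so rank(T) = 3.
Check entry T[0,0,0] = 2: (0)·(0)·(1) + (1)·(2)·(1) + (2)·(1)·(0) = 2.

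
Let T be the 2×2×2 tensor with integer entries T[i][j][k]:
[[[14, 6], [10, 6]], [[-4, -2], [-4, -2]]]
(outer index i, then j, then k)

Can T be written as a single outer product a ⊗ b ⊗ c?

No

The mode-3 unfolding of T (rows indexed by k, columns by (i,j) = (0,0), (0,1), (1,0), (1,1)) is [[14, 10, -4, -4], [6, 6, -2, -2]].
There the 2×2 minor on rows k ∈ {0, 1}, columns (i,j) ∈ {(0,0), (0,1)} is det [[14, 10], [6, 6]] = 24 ≠ 0, so this unfolding has rank ≥ 2; CP rank is at least every unfolding rank, so rank(T) ≥ 2.
In particular rank(T) ≥ 2 > 1, so T is not rank-1.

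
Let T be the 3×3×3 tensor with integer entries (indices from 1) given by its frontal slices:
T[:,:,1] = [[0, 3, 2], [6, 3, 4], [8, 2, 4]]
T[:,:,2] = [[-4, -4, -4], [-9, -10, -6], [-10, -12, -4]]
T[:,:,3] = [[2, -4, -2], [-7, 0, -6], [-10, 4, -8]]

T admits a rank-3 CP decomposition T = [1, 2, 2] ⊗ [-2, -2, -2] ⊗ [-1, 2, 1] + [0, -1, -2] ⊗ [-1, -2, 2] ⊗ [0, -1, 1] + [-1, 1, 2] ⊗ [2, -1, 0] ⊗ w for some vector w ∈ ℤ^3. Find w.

Subtract the known terms from T to get the rank-1 residual R = [-1, 1, 2] ⊗ [2, -1, 0] ⊗ w, so R[i,j,k] = a[i]·b[j]·w[k]. Pick indices with nonzero a[1]·b[1] = (-1)·(2) = -2. Only the fibre through (1,1,·) is needed: R[1,1,:] = T[1,1,:] − Σₗ aₗ[1]bₗ[1]cₗ = [0, -4, 2] − (1)·(-2)·[-1, 2, 1] − (0)·(-1)·[0, -1, 1] = [-2, 0, 4]. Then w[k] = R[1,1,k] / -2 for each k, giving w = [-2, 0, 4] / -2 = [1, 0, -2].

w = [1, 0, -2]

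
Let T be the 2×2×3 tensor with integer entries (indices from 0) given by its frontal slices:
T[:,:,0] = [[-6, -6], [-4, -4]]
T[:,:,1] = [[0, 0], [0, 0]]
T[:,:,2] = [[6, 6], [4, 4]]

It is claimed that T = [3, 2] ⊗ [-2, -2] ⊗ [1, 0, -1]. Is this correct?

Yes

Reconstruct entrywise from the claimed factors. For example, T[0,0,0] = -6 and Σₗ aₗ[0]bₗ[0]cₗ[0] = (3)·(-2)·(1) = -6; checking all 12 entries, every one matches. The claim holds.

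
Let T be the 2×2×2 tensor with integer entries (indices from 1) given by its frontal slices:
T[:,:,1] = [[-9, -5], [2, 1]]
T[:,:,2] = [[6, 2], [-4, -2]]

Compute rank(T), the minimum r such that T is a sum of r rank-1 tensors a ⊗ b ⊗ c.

2

Lower bound: the mode-3 unfolding of T (rows indexed by k, columns by (i,j) = (1,1), (1,2), (2,1), (2,2)) is [[-9, -5, 2, 1], [6, 2, -4, -2]].
There the 2×2 minor on rows k ∈ {1, 2}, columns (i,j) ∈ {(1,1), (1,2)} is det [[-9, -5], [6, 2]] = 12 ≠ 0, so this unfolding has rank ≥ 2; CP rank is at least every unfolding rank, so rank(T) ≥ 2. (This is only a lower bound: in general the CP rank may exceed every unfolding rank, so we still need to exhibit 2 rank-1 terms summing to T.)
Upper bound — finding two terms. Write S_k = T[:,:,k] for the frontal slices: S₁ = [[-9, -5], [2, 1]], S₂ = [[6, 2], [-4, -2]].
If T = a₁ ⊗ b₁ ⊗ c₁ + a₂ ⊗ b₂ ⊗ c₂ then each S_k = c₁[k]·a₁b₁ᵀ + c₂[k]·a₂b₂ᵀ. S₁ and S₂ are linearly independent, so a₁b₁ᵀ and a₂b₂ᵀ must span the same plane of matrices: they are the rank-1 matrices of the form x·S₁ + y·S₂.
det(x·S₁ + y·S₂) is x² − 4·y² = (x − 2·y)(x + 2·y), vanishing at (x:y) = (2:1) and (2:-1).
M₁ = 2·S₁ + S₂ = [[-12, -8], [0, 0]] = (-4)·(1, 0)(3, 2)ᵀ and M₂ = 2·S₁ − S₂ = [[-24, -12], [8, 4]] = (-4)·(3, -1)(2, 1)ᵀ, so take a₁ = (1, 0), b₁ = (3, 2), a₂ = (3, -1), b₂ = (2, 1).
Each slice is an integer combination of E₁ = a₁b₁ᵀ and E₂ = a₂b₂ᵀ: S₁ = −E₁ − E₂, S₂ = −2·E₁ + 2·E₂; reading off coefficients, c₁ = (-1, -2) and c₂ = (-1, 2).
Hence T = (1, 0) ⊗ (3, 2) ⊗ (-1, -2) + (3, -1) ⊗ (2, 1) ⊗ (-1, 2), so rank(T) ≤ 2.
These bounds meet, so rank(T) = 2.
Check entry T[1,1,1] = -9: (1)·(3)·(-1) + (3)·(2)·(-1) = -9.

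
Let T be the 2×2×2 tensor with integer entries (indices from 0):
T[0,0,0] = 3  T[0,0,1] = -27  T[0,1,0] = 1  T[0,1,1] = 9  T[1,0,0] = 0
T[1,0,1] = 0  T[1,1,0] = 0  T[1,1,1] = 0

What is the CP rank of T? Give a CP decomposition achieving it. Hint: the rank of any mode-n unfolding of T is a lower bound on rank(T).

rank(T) = 2

Lower bound: the mode-2 unfolding of T (rows indexed by j, columns by (i,k) = (0,0), (0,1), (1,0), (1,1)) is [[3, -27, 0, 0], [1, 9, 0, 0]].
There the 2×2 minor on rows j ∈ {0, 1}, columns (i,k) ∈ {(0,0), (0,1)} is det [[3, -27], [1, 9]] = 54 ≠ 0, so this unfolding has rank ≥ 2; CP rank is at least every unfolding rank, so rank(T) ≥ 2. (Flattening ranks never certify an upper bound on CP rank; for that we must actually write T with 2 rank-1 terms.)
Upper bound — finding two terms. Every mode-1 slice of T is a multiple of one matrix: T[i,:,:] = a[i]·M with a = [1, 0] and M = [[3, -27], [1, 9]] (rows indexed by j, columns by k). So it suffices to write M as a sum of two rank-1 matrices.
Splitting M by its rows (j = 0, 1), M = [1, 0][3, -27]ᵀ + [0, 1][1, 9]ᵀ.
Hence T = [1, 0] ∘ [1, 0] ∘ [3, -27] + [1, 0] ∘ [0, 1] ∘ [1, 9], so rank(T) ≤ 2.
These bounds meet, so rank(T) = 2.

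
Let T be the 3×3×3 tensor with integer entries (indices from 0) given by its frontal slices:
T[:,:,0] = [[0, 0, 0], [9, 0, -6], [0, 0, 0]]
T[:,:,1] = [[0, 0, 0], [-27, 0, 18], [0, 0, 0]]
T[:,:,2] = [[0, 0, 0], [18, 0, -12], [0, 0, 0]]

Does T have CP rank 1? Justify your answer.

If T = a ⊗ b ⊗ c then every fibre of T is a multiple of the corresponding factor, so read the factors off the fibres through the nonzero entry T[1,0,0] = 9.
The mode-1 fibre T[:,0,0] = [0, 9, 0] gives a = (0, 1, 0) (primitive direction); the mode-2 fibre T[1,:,0] = [9, 0, -6] gives b = (3, 0, -2); then c[k] = T[1,0,k] / (a[1]·b[0]) = [9, -27, 18] / 3 = (3, -9, 6).
Expanding (0, 1, 0) ⊗ (3, 0, -2) ⊗ (3, -9, 6) reproduces all 27 entries of T, so T = (0, 1, 0) ⊗ (3, 0, -2) ⊗ (3, -9, 6) and rank(T) ≤ 1.
Equivalently every frontal slice T[:,:,k] is c[k] times the rank-1 matrix (0, 1, 0) ⊗ (3, 0, -2). So T has rank 1 (it is nonzero).

Yes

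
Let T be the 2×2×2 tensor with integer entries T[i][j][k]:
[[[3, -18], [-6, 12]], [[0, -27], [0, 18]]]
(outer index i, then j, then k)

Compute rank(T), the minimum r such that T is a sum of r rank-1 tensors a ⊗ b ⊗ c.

Lower bound: the mode-2 unfolding of T (rows indexed by j, columns by (i,k) = (0,0), (0,1), (1,0), (1,1)) is [[3, -18, 0, -27], [-6, 12, 0, 18]].
There the 2×2 minor on rows j ∈ {0, 1}, columns (i,k) ∈ {(0,0), (0,1)} is det [[3, -18], [-6, 12]] = -72 ≠ 0, so this unfolding has rank ≥ 2; CP rank is at least every unfolding rank, so rank(T) ≥ 2. (Flattening ranks never certify an upper bound on CP rank; for that we must actually write T with 2 rank-1 terms.)
Upper bound — finding two terms. Write S_k = T[:,:,k] for the frontal slices: S₀ = [[3, -6], [0, 0]], S₁ = [[-18, 12], [-27, 18]].
If T = a₁ ⊗ b₁ ⊗ c₁ + a₂ ⊗ b₂ ⊗ c₂ then each S_k = c₁[k]·a₁b₁ᵀ + c₂[k]·a₂b₂ᵀ. S₀ and S₁ are linearly independent, so a₁b₁ᵀ and a₂b₂ᵀ must span the same plane of matrices: they are the rank-1 matrices of the form x·S₀ + y·S₁.
det(x·S₀ + y·S₁) is −108·xy = (-108)·(y)(x), vanishing at (x:y) = (1:0) and (0:1).
M₁ = S₀ = [[3, -6], [0, 0]] = 3·[1, 0][1, -2]ᵀ and M₂ = S₁ = [[-18, 12], [-27, 18]] = (-3)·[2, 3][3, -2]ᵀ, so take a₁ = [1, 0], b₁ = [1, -2], a₂ = [2, 3], b₂ = [3, -2].
Each slice is an integer combination of E₁ = a₁b₁ᵀ and E₂ = a₂b₂ᵀ: S₀ = 3·E₁, S₁ = −3·E₂; reading off coefficients, c₁ = [3, 0] and c₂ = [0, -3].
Hence T = [1, 0] ⊗ [1, -2] ⊗ [3, 0] + [2, 3] ⊗ [3, -2] ⊗ [0, -3], so rank(T) ≤ 2.
These bounds meet, so rank(T) = 2.

2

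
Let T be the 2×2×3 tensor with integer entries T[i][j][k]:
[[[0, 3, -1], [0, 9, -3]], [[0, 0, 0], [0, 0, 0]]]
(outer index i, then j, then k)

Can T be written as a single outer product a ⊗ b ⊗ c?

Yes

If T = a ⊗ b ⊗ c then every fibre of T is a multiple of the corresponding factor, so read the factors off the fibres through the nonzero entry T[0,0,1] = 3.
The mode-1 fibre T[:,0,1] = [3, 0] gives a = [1, 0] (primitive direction); the mode-2 fibre T[0,:,1] = [3, 9] gives b = [1, 3]; then c[k] = T[0,0,k] / (a[0]·b[0]) = [0, 3, -1] / 1 = [0, 3, -1].
Expanding [1, 0] ⊗ [1, 3] ⊗ [0, 3, -1] reproduces all 12 entries of T, so T = [1, 0] ⊗ [1, 3] ⊗ [0, 3, -1] and rank(T) ≤ 1.
Equivalently every frontal slice T[:,:,k] is c[k] times the rank-1 matrix [1, 0] ⊗ [1, 3]. So T has rank 1 (it is nonzero).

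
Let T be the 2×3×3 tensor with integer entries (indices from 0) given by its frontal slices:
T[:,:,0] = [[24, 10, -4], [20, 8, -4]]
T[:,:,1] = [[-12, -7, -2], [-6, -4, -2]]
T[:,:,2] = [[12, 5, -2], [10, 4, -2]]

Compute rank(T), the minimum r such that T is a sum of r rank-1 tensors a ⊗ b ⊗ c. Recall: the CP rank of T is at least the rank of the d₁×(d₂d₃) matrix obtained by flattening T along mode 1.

Lower bound: the mode-2 unfolding of T (rows indexed by j, columns by (i,k) = (0,0), (0,1), (0,2), (1,0), (1,1), (1,2)) is [[24, -12, 12, 20, -6, 10], [10, -7, 5, 8, -4, 4], [-4, -2, -2, -4, -2, -2]].
There the 2×2 minor on rows j ∈ {0, 1}, columns (i,k) ∈ {(0,0), (0,1)} is det [[24, -12], [10, -7]] = -48 ≠ 0, so this unfolding has rank ≥ 2; CP rank is at least every unfolding rank, so rank(T) ≥ 2. (This is only a lower bound: in general the CP rank may exceed every unfolding rank, so we still need to exhibit 2 rank-1 terms summing to T.)
Upper bound — finding two terms. Write S_k = T[:,:,k] for the frontal slices: S₀ = [[24, 10, -4], [20, 8, -4]], S₁ = [[-12, -7, -2], [-6, -4, -2]], S₂ = [[12, 5, -2], [10, 4, -2]].
If T = a₁ ⊗ b₁ ⊗ c₁ + a₂ ⊗ b₂ ⊗ c₂ then each S_k = c₁[k]·a₁b₁ᵀ + c₂[k]·a₂b₂ᵀ. S₀ and S₁ are linearly independent, so a₁b₁ᵀ and a₂b₂ᵀ must span the same plane of matrices: they are the rank-1 matrices of the form x·S₀ + y·S₁.
The 2×2 minor of x·S₀ + y·S₁ on rows {0,1}, columns {0,1} is −8·x² + 8·xy + 6·y² = (-2)·(2·x − 3·y)(2·x + y), vanishing at (x:y) = (3:2) and (1:-2).
M₁ = 3·S₀ + 2·S₁ = [[48, 16, -16], [48, 16, -16]] = 16·(1, 1)(3, 1, -1)ᵀ and M₂ = S₀ − 2·S₁ = [[48, 24, 0], [32, 16, 0]] = 8·(3, 2)(2, 1, 0)ᵀ, so take a₁ = (1, 1), b₁ = (3, 1, -1), a₂ = (3, 2), b₂ = (2, 1, 0).
Each slice is an integer combination of E₁ = a₁b₁ᵀ and E₂ = a₂b₂ᵀ: S₀ = 4·E₁ + 2·E₂, S₁ = 2·E₁ − 3·E₂, S₂ = 2·E₁ + E₂; reading off coefficients, c₁ = (4, 2, 2) and c₂ = (2, -3, 1).
Hence T = (1, 1) ⊗ (3, 1, -1) ⊗ (4, 2, 2) + (3, 2) ⊗ (2, 1, 0) ⊗ (2, -3, 1), so rank(T) ≤ 2.
These bounds meet, so rank(T) = 2.

2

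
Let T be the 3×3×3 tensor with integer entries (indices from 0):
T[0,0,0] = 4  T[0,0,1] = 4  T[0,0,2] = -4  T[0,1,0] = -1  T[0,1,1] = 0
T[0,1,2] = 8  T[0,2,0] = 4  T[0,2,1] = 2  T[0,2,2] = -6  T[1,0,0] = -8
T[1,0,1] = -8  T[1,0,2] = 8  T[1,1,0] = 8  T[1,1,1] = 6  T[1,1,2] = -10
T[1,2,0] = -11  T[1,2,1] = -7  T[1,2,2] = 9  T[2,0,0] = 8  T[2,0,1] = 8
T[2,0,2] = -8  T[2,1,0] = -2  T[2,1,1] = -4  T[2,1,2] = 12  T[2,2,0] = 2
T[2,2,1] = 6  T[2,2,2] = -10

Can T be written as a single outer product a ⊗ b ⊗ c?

The mode-1 unfolding of T (rows indexed by i, columns by (j,k) = (0,0), (0,1), (0,2), (1,0), (1,1), (1,2), (2,0), (2,1), (2,2)) is [[4, 4, -4, -1, 0, 8, 4, 2, -6], [-8, -8, 8, 8, 6, -10, -11, -7, 9], [8, 8, -8, -2, -4, 12, 2, 6, -10]].
There the 3×3 minor on rows i ∈ {0, 1, 2}, columns (j,k) ∈ {(0,0), (1,0), (1,1)} is det [[4, -1, 0], [-8, 8, 6], [8, -2, -4]] = -96 ≠ 0, so this unfolding has rank ≥ 3; CP rank is at least every unfolding rank, so rank(T) ≥ 3.
In particular rank(T) ≥ 3 > 1, so T is not rank-1.

No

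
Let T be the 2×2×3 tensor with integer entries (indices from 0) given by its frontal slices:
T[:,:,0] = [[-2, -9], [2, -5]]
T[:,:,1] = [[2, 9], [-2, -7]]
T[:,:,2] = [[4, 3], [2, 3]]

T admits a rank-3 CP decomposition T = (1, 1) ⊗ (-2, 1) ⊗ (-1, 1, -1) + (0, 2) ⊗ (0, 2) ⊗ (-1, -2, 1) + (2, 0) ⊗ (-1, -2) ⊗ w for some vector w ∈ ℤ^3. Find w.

Subtract the known terms from T to get the rank-1 residual R = (2, 0) ⊗ (-1, -2) ⊗ w, so R[i,j,k] = a[i]·b[j]·w[k]. Pick indices with nonzero a[0]·b[0] = (2)·(-1) = -2. Only the fibre through (0,0,·) is needed: R[0,0,:] = T[0,0,:] − Σₗ aₗ[0]bₗ[0]cₗ = [-2, 2, 4] − (1)·(-2)·(-1, 1, -1) − (0)·(0)·(-1, -2, 1) = [-4, 4, 2]. Then w[k] = R[0,0,k] / -2 for each k, giving w = [-4, 4, 2] / -2 = (2, -2, -1).

w = (2, -2, -1)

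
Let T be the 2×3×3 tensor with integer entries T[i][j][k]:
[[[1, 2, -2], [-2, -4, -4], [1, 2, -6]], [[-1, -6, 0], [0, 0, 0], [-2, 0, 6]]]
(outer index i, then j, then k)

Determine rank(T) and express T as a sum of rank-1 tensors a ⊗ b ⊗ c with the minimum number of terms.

rank(T) = 3

Lower bound: the mode-2 unfolding of T (rows indexed by j, columns by (i,k) = (0,0), (0,1), (0,2), (1,0), (1,1), (1,2)) is [[1, 2, -2, -1, -6, 0], [-2, -4, -4, 0, 0, 0], [1, 2, -6, -2, 0, 6]].
There the 3×3 minor on rows j ∈ {0, 1, 2}, columns (i,k) ∈ {(0,0), (0,2), (1,1)} is det [[1, -2, -6], [-2, -4, 0], [1, -6, 0]] = -96 ≠ 0, so this unfolding has rank ≥ 3; CP rank is at least every unfolding rank, so rank(T) ≥ 3. (Unfolding ranks only ever bound the CP rank from below — rank(T) can be strictly larger than all of them — so the matching upper bound has to come from an explicit 3-term decomposition.)
Upper bound: T is a sum of 3 rank-1 terms, T = [0, 1] ⊗ [1, 0, -1] ⊗ [0, -4, -2] + [1, -1] ⊗ [1, 0, 2] ⊗ [1, 2, -2] + [1, 0] ⊗ [0, 2, 1] ⊗ [-1, -2, -2] (written with every a and b primitive with positive leading entry and the scale carried by c; CP decompositions are not unique, and this one is verified by expanding entrywise), so rank(T) ≤ 3.
These bounds meet, so rank(T) = 3.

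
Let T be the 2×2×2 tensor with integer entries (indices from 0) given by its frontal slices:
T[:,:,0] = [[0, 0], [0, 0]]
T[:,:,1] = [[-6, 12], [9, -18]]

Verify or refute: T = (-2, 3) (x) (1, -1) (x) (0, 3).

Reconstruct entry (0,1,1) from the claimed factors: Σₗ aₗ[0]bₗ[1]cₗ[1] = (-2)·(-1)·(3) = 6, but T[0,1,1] = 12. The claim is false.

No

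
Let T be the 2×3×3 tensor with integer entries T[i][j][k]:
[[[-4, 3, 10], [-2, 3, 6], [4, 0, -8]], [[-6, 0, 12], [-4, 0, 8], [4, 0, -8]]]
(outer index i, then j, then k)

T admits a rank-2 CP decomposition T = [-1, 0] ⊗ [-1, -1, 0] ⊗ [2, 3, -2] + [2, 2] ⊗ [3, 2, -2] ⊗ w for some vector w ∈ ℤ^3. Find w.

Subtract the known terms from T to get the rank-1 residual R = [2, 2] ⊗ [3, 2, -2] ⊗ w, so R[i,j,k] = a[i]·b[j]·w[k]. Pick indices with nonzero a[0]·b[0] = (2)·(3) = 6. Only the fibre through (0,0,·) is needed: R[0,0,:] = T[0,0,:] − Σₗ aₗ[0]bₗ[0]cₗ = [-4, 3, 10] − (-1)·(-1)·[2, 3, -2] = [-6, 0, 12]. Then w[k] = R[0,0,k] / 6 for each k, giving w = [-6, 0, 12] / 6 = [-1, 0, 2].

w = [-1, 0, 2]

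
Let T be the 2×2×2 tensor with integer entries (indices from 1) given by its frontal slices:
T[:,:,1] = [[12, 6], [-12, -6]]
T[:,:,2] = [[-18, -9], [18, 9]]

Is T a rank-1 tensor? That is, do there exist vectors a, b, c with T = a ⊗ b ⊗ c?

If T = a ⊗ b ⊗ c then every fibre of T is a multiple of the corresponding factor, so read the factors off the fibres through the nonzero entry T[1,1,1] = 12.
The mode-1 fibre T[:,1,1] = [12, -12] gives a = [1, -1] (primitive direction); the mode-2 fibre T[1,:,1] = [12, 6] gives b = [2, 1]; then c[k] = T[1,1,k] / (a[1]·b[1]) = [12, -18] / 2 = [6, -9].
Expanding [1, -1] ⊗ [2, 1] ⊗ [6, -9] reproduces all 8 entries of T, so T = [1, -1] ⊗ [2, 1] ⊗ [6, -9] and rank(T) ≤ 1.
Equivalently every frontal slice T[:,:,k] is c[k] times the rank-1 matrix [1, -1] ⊗ [2, 1]. So T has rank 1 (it is nonzero).

Yes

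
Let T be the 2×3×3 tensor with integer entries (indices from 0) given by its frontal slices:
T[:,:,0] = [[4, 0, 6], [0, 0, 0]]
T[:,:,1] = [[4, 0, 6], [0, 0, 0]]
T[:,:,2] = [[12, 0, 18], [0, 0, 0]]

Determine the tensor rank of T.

1

Lower bound: T ≠ 0 (e.g. T[0,0,0] = 4), so rank(T) ≥ 1.
Upper bound: if T = a (x) b (x) c then every fibre of T is a multiple of the corresponding factor, so read the factors off the fibres through the nonzero entry T[0,0,0] = 4.
The mode-1 fibre T[:,0,0] = [4, 0] gives a = (1, 0) (primitive direction); the mode-2 fibre T[0,:,0] = [4, 0, 6] gives b = (2, 0, 3); then c[k] = T[0,0,k] / (a[0]·b[0]) = [4, 4, 12] / 2 = (2, 2, 6).
Expanding (1, 0) (x) (2, 0, 3) (x) (2, 2, 6) reproduces all 18 entries of T, so T = (1, 0) (x) (2, 0, 3) (x) (2, 2, 6) and rank(T) ≤ 1.
These bounds meet, so rank(T) = 1.
Check entry T[0,1,2] = 0: (1)·(0)·(6) = 0.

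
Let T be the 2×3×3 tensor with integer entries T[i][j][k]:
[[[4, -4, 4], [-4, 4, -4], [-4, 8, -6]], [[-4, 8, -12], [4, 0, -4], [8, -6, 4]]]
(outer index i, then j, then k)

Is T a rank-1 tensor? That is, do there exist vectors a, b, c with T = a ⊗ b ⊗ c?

The mode-2 unfolding of T (rows indexed by j, columns by (i,k) = (0,0), (0,1), (0,2), (1,0), (1,1), (1,2)) is [[4, -4, 4, -4, 8, -12], [-4, 4, -4, 4, 0, -4], [-4, 8, -6, 8, -6, 4]].
There the 3×3 minor on rows j ∈ {0, 1, 2}, columns (i,k) ∈ {(0,0), (0,1), (1,1)} is det [[4, -4, 8], [-4, 4, 0], [-4, 8, -6]] = -128 ≠ 0, so this unfolding has rank ≥ 3; CP rank is at least every unfolding rank, so rank(T) ≥ 3.
In particular rank(T) ≥ 3 > 1, so T is not rank-1.

No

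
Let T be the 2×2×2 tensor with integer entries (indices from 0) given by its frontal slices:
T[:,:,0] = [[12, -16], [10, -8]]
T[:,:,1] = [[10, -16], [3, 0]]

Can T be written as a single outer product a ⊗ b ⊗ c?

The mode-3 unfolding of T (rows indexed by k, columns by (i,j) = (0,0), (0,1), (1,0), (1,1)) is [[12, -16, 10, -8], [10, -16, 3, 0]].
There the 2×2 minor on rows k ∈ {0, 1}, columns (i,j) ∈ {(0,0), (0,1)} is det [[12, -16], [10, -16]] = -32 ≠ 0, so this unfolding has rank ≥ 2; CP rank is at least every unfolding rank, so rank(T) ≥ 2.
In particular rank(T) ≥ 2 > 1, so T is not rank-1.

No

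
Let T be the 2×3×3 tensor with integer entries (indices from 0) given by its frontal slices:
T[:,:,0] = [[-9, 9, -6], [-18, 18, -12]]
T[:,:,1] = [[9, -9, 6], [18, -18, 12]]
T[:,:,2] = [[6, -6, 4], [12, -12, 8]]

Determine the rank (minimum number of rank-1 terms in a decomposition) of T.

Lower bound: T ≠ 0 (e.g. T[0,0,0] = -9), so rank(T) ≥ 1.
Upper bound: if T = a ⊗ b ⊗ c then every fibre of T is a multiple of the corresponding factor, so read the factors off the fibres through the nonzero entry T[0,0,0] = -9.
The mode-1 fibre T[:,0,0] = [-9, -18] gives a = (1, 2) (primitive direction); the mode-2 fibre T[0,:,0] = [-9, 9, -6] gives b = (3, -3, 2); then c[k] = T[0,0,k] / (a[0]·b[0]) = [-9, 9, 6] / 3 = (-3, 3, 2).
Expanding (1, 2) ⊗ (3, -3, 2) ⊗ (-3, 3, 2) reproduces all 18 entries of T, so T = (1, 2) ⊗ (3, -3, 2) ⊗ (-3, 3, 2) and rank(T) ≤ 1.
These bounds meet, so rank(T) = 1.

1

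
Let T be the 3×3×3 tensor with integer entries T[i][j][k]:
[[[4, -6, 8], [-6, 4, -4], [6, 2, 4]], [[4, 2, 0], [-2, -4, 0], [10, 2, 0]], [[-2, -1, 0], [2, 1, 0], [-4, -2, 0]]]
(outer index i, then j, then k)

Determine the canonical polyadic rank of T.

Lower bound: the mode-1 unfolding of T (rows indexed by i, columns by (j,k) = (0,0), (0,1), (0,2), (1,0), (1,1), (1,2), (2,0), (2,1), (2,2)) is [[4, -6, 8, -6, 4, -4, 6, 2, 4], [4, 2, 0, -2, -4, 0, 10, 2, 0], [-2, -1, 0, 2, 1, 0, -4, -2, 0]].
There the 3×3 minor on rows i ∈ {0, 1, 2}, columns (j,k) ∈ {(0,0), (0,1), (1,0)} is det [[4, -6, -6], [4, 2, -2], [-2, -1, 2]] = 32 ≠ 0, so this unfolding has rank ≥ 3; CP rank is at least every unfolding rank, so rank(T) ≥ 3. (Flattening ranks never certify an upper bound on CP rank; for that we must actually write T with 3 rank-1 terms.)
Upper bound: T is a sum of 3 rank-1 terms, T = (1, -1, 0) ∘ (0, 1, 1) ∘ (-2, 2, 0) + (1, 0, 0) ∘ (2, -1, 1) ∘ (0, -4, 4) + (2, 2, -1) ∘ (1, -1, 2) ∘ (2, 1, 0) (one valid choice — decompositions are not unique — normalised so each a, b is primitive with positive first nonzero entry; check it by expanding all entries), so rank(T) ≤ 3.
These bounds meet, so rank(T) = 3.

3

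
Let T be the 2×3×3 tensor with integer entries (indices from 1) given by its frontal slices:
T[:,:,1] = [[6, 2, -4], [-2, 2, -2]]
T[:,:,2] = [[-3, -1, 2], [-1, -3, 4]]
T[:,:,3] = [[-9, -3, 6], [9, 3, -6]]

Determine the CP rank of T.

Lower bound: the mode-1 unfolding of T (rows indexed by i, columns by (j,k) = (1,1), (1,2), (1,3), (2,1), (2,2), (2,3), (3,1), (3,2), (3,3)) is [[6, -3, -9, 2, -1, -3, -4, 2, 6], [-2, -1, 9, 2, -3, 3, -2, 4, -6]].
There the 2×2 minor on rows i ∈ {1, 2}, columns (j,k) ∈ {(1,1), (1,2)} is det [[6, -3], [-2, -1]] = -12 ≠ 0, so this unfolding has rank ≥ 2; CP rank is at least every unfolding rank, so rank(T) ≥ 2. (Flattening ranks never certify an upper bound on CP rank; for that we must actually write T with 2 rank-1 terms.)
Upper bound — finding two terms. Write S_k = T[:,:,k] for the frontal slices: S₁ = [[6, 2, -4], [-2, 2, -2]], S₂ = [[-3, -1, 2], [-1, -3, 4]], S₃ = [[-9, -3, 6], [9, 3, -6]].
If T = a₁ ⊗ b₁ ⊗ c₁ + a₂ ⊗ b₂ ⊗ c₂ then each S_k = c₁[k]·a₁b₁ᵀ + c₂[k]·a₂b₂ᵀ. S₁ and S₂ are linearly independent, so a₁b₁ᵀ and a₂b₂ᵀ must span the same plane of matrices: they are the rank-1 matrices of the form x·S₁ + y·S₂.
The 2×2 minor of x·S₁ + y·S₂ on rows {1,2}, columns {1,2} is 16·x² − 24·xy + 8·y² = 8·(2·x − y)(x − y), vanishing at (x:y) = (1:2) and (1:1).
M₁ = S₁ + 2·S₂ = [[0, 0, 0], [-4, -4, 6]] = (-2)·[0, 1][2, 2, -3]ᵀ and M₂ = S₁ + S₂ = [[3, 1, -2], [-3, -1, 2]] = [1, -1][3, 1, -2]ᵀ, so take a₁ = [0, 1], b₁ = [2, 2, -3], a₂ = [1, -1], b₂ = [3, 1, -2].
Each slice is an integer combination of E₁ = a₁b₁ᵀ and E₂ = a₂b₂ᵀ: S₁ = 2·E₁ + 2·E₂, S₂ = −2·E₁ − E₂, S₃ = −3·E₂; reading off coefficients, c₁ = [2, -2, 0] and c₂ = [2, -1, -3].
Hence T = [0, 1] ⊗ [2, 2, -3] ⊗ [2, -2, 0] + [1, -1] ⊗ [3, 1, -2] ⊗ [2, -1, -3], so rank(T) ≤ 2.
These bounds meet, so rank(T) = 2.
Check entry T[2,1,2] = -1: (1)·(2)·(-2) + (-1)·(3)·(-1) = -1.

2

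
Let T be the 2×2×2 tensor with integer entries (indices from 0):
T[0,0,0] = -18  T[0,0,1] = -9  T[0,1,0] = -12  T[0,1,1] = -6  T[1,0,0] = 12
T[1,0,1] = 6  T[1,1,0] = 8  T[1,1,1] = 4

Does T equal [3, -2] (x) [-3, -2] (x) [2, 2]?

No

Reconstruct entry (0,0,1) from the claimed factors: Σₗ aₗ[0]bₗ[0]cₗ[1] = (3)·(-3)·(2) = -18, but T[0,0,1] = -9. The claim is false.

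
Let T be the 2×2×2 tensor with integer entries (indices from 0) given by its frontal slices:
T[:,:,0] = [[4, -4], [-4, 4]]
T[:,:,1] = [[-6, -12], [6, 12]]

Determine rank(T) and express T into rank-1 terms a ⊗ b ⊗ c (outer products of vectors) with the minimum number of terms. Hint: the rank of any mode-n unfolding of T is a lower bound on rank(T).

rank(T) = 2

Lower bound: the mode-2 unfolding of T (rows indexed by j, columns by (i,k) = (0,0), (0,1), (1,0), (1,1)) is [[4, -6, -4, 6], [-4, -12, 4, 12]].
There the 2×2 minor on rows j ∈ {0, 1}, columns (i,k) ∈ {(0,0), (0,1)} is det [[4, -6], [-4, -12]] = -72 ≠ 0, so this unfolding has rank ≥ 2; CP rank is at least every unfolding rank, so rank(T) ≥ 2. (Flattening ranks never certify an upper bound on CP rank; for that we must actually write T with 2 rank-1 terms.)
Upper bound — finding two terms. Every mode-1 slice of T is a multiple of one matrix: T[i,:,:] = a[i]·M with a = [1, -1] and M = [[4, -6], [-4, -12]] (rows indexed by j, columns by k). So it suffices to write M as a sum of two rank-1 matrices.
Splitting M by its rows (j = 0, 1), M = [1, 0][4, -6]ᵀ + [0, 1][-4, -12]ᵀ.
Hence T = [1, -1] ⊗ [1, 0] ⊗ [4, -6] + [1, -1] ⊗ [0, 1] ⊗ [-4, -12], so rank(T) ≤ 2.
These bounds meet, so rank(T) = 2.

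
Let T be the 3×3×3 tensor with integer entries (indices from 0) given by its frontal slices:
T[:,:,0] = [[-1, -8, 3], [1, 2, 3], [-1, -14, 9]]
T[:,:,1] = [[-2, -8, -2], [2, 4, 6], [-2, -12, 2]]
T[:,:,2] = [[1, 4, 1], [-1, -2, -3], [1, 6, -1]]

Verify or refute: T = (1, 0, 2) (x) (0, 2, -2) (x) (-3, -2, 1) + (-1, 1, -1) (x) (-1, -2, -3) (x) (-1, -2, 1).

Reconstruct entrywise from the claimed factors. For example, T[2,1,1] = -12 and Σₗ aₗ[2]bₗ[1]cₗ[1] = (2)·(2)·(-2) + (-1)·(-2)·(-2) = -12; checking all 27 entries, every one matches. The claim holds.

Yes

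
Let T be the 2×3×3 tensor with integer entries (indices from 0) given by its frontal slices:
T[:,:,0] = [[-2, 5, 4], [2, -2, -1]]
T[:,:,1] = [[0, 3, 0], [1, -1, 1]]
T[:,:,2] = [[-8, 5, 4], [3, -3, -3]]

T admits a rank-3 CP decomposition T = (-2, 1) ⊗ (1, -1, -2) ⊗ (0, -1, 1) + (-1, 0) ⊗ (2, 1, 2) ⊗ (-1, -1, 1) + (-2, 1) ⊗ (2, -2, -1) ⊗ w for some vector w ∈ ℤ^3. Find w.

Subtract the known terms from T to get the rank-1 residual R = (-2, 1) ⊗ (2, -2, -1) ⊗ w, so R[i,j,k] = a[i]·b[j]·w[k]. Pick indices with nonzero a[0]·b[0] = (-2)·(2) = -4. Only the fibre through (0,0,·) is needed: R[0,0,:] = T[0,0,:] − Σₗ aₗ[0]bₗ[0]cₗ = [-2, 0, -8] − (-2)·(1)·(0, -1, 1) − (-1)·(2)·(-1, -1, 1) = [-4, -4, -4]. Then w[k] = R[0,0,k] / -4 for each k, giving w = [-4, -4, -4] / -4 = (1, 1, 1).

w = (1, 1, 1)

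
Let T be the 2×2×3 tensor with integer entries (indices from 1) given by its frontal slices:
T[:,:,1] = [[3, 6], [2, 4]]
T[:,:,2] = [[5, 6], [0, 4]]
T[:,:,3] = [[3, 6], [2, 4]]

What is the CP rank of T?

2

Lower bound: the mode-2 unfolding of T (rows indexed by j, columns by (i,k) = (1,1), (1,2), (1,3), (2,1), (2,2), (2,3)) is [[3, 5, 3, 2, 0, 2], [6, 6, 6, 4, 4, 4]].
There the 2×2 minor on rows j ∈ {1, 2}, columns (i,k) ∈ {(1,1), (1,2)} is det [[3, 5], [6, 6]] = -12 ≠ 0, so this unfolding has rank ≥ 2; CP rank is at least every unfolding rank, so rank(T) ≥ 2. (Flattening ranks never certify an upper bound on CP rank; for that we must actually write T with 2 rank-1 terms.)
Upper bound — finding two terms. Write S_k = T[:,:,k] for the frontal slices: S₁ = [[3, 6], [2, 4]], S₂ = [[5, 6], [0, 4]], S₃ = [[3, 6], [2, 4]].
If T = a₁ ⊗ b₁ ⊗ c₁ + a₂ ⊗ b₂ ⊗ c₂ then each S_k = c₁[k]·a₁b₁ᵀ + c₂[k]·a₂b₂ᵀ. S₁ and S₂ are linearly independent, so a₁b₁ᵀ and a₂b₂ᵀ must span the same plane of matrices: they are the rank-1 matrices of the form x·S₁ + y·S₂.
det(x·S₁ + y·S₂) is 20·xy + 20·y² = 20·(y)(x + y), vanishing at (x:y) = (1:0) and (1:-1).
M₁ = S₁ = [[3, 6], [2, 4]] = [3, 2][1, 2]ᵀ and M₂ = S₁ − S₂ = [[-2, 0], [2, 0]] = (-2)·[1, -1][1, 0]ᵀ, so take a₁ = [3, 2], b₁ = [1, 2], a₂ = [1, -1], b₂ = [1, 0].
Each slice is an integer combination of E₁ = a₁b₁ᵀ and E₂ = a₂b₂ᵀ: S₁ = E₁, S₂ = E₁ + 2·E₂, S₃ = E₁; reading off coefficients, c₁ = [1, 1, 1] and c₂ = [0, 2, 0].
Hence T = [3, 2] ⊗ [1, 2] ⊗ [1, 1, 1] + [1, -1] ⊗ [1, 0] ⊗ [0, 2, 0], so rank(T) ≤ 2.
These bounds meet, so rank(T) = 2.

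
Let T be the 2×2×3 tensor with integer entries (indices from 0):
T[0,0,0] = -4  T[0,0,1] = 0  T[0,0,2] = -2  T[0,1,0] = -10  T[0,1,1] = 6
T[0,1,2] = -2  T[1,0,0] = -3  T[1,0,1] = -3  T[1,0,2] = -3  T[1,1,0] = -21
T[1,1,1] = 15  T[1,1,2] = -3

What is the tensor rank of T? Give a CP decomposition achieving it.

Lower bound: the mode-2 unfolding of T (rows indexed by j, columns by (i,k) = (0,0), (0,1), (0,2), (1,0), (1,1), (1,2)) is [[-4, 0, -2, -3, -3, -3], [-10, 6, -2, -21, 15, -3]].
There the 2×2 minor on rows j ∈ {0, 1}, columns (i,k) ∈ {(0,0), (0,1)} is det [[-4, 0], [-10, 6]] = -24 ≠ 0, so this unfolding has rank ≥ 2; CP rank is at least every unfolding rank, so rank(T) ≥ 2. (This is only a lower bound: in general the CP rank may exceed every unfolding rank, so we still need to exhibit 2 rank-1 terms summing to T.)
Upper bound — finding two terms. Write S_k = T[:,:,k] for the frontal slices: S₀ = [[-4, -10], [-3, -21]], S₁ = [[0, 6], [-3, 15]], S₂ = [[-2, -2], [-3, -3]].
If T = a₁ ⊗ b₁ ⊗ c₁ + a₂ ⊗ b₂ ⊗ c₂ then each S_k = c₁[k]·a₁b₁ᵀ + c₂[k]·a₂b₂ᵀ. S₀ and S₁ are linearly independent, so a₁b₁ᵀ and a₂b₂ᵀ must span the same plane of matrices: they are the rank-1 matrices of the form x·S₀ + y·S₁.
det(x·S₀ + y·S₁) is 54·x² − 72·xy + 18·y² = 18·(3·x − y)(x − y), vanishing at (x:y) = (1:3) and (1:1).
M₁ = S₀ + 3·S₁ = [[-4, 8], [-12, 24]] = (-4)·[1, 3][1, -2]ᵀ and M₂ = S₀ + S₁ = [[-4, -4], [-6, -6]] = (-2)·[2, 3][1, 1]ᵀ, so take a₁ = [1, 3], b₁ = [1, -2], a₂ = [2, 3], b₂ = [1, 1].
Each slice is an integer combination of E₁ = a₁b₁ᵀ and E₂ = a₂b₂ᵀ: S₀ = 2·E₁ − 3·E₂, S₁ = −2·E₁ + E₂, S₂ = −E₂; reading off coefficients, c₁ = [2, -2, 0] and c₂ = [-3, 1, -1].
Hence T = [1, 3] ⊗ [1, -2] ⊗ [2, -2, 0] + [2, 3] ⊗ [1, 1] ⊗ [-3, 1, -1], so rank(T) ≤ 2.
These bounds meet, so rank(T) = 2.
Check entry T[0,0,0] = -4: (1)·(1)·(2) + (2)·(1)·(-3) = -4.

rank(T) = 2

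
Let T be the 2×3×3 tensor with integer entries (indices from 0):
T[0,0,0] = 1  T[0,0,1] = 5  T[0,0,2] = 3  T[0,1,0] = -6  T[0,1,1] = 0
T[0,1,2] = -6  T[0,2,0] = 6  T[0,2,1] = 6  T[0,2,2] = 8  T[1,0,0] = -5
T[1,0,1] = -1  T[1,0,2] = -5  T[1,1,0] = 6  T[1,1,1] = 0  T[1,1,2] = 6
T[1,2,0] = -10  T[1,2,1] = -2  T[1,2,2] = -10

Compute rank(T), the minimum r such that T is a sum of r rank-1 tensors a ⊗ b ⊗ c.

Lower bound: the mode-3 unfolding of T (rows indexed by k, columns by (i,j) = (0,0), (0,1), (0,2), (1,0), (1,1), (1,2)) is [[1, -6, 6, -5, 6, -10], [5, 0, 6, -1, 0, -2], [3, -6, 8, -5, 6, -10]].
There the 3×3 minor on rows k ∈ {0, 1, 2}, columns (i,j) ∈ {(0,0), (0,1), (0,2)} is det [[1, -6, 6], [5, 0, 6], [3, -6, 8]] = -12 ≠ 0, so this unfolding has rank ≥ 3; CP rank is at least every unfolding rank, so rank(T) ≥ 3. (Unfolding ranks only ever bound the CP rank from below — rank(T) can be strictly larger than all of them — so the matching upper bound has to come from an explicit 3-term decomposition.)
Upper bound: T is a sum of 3 rank-1 terms, T = (1, -1) ⊗ (1, -2, 2) ⊗ (1, -1, 1) + (1, -1) ⊗ (1, -1, 2) ⊗ (4, 2, 4) + (1, 0) ⊗ (1, 0, 1) ⊗ (-4, 4, -2) (one valid choice — decompositions are not unique — normalised so each a, b is primitive with positive first nonzero entry; check it by expanding all entries), so rank(T) ≤ 3.
These bounds meet, so rank(T) = 3.

3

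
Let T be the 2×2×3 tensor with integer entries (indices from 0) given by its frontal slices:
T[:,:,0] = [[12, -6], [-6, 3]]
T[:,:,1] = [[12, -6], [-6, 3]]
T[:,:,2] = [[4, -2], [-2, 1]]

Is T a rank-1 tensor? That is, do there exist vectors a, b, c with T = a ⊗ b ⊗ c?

If T = a ⊗ b ⊗ c then every fibre of T is a multiple of the corresponding factor, so read the factors off the fibres through the nonzero entry T[0,0,0] = 12.
The mode-1 fibre T[:,0,0] = [12, -6] gives a = [2, -1] (primitive direction); the mode-2 fibre T[0,:,0] = [12, -6] gives b = [2, -1]; then c[k] = T[0,0,k] / (a[0]·b[0]) = [12, 12, 4] / 4 = [3, 3, 1].
Expanding [2, -1] ⊗ [2, -1] ⊗ [3, 3, 1] reproduces all 12 entries of T, so T = [2, -1] ⊗ [2, -1] ⊗ [3, 3, 1] and rank(T) ≤ 1.
Equivalently every frontal slice T[:,:,k] is c[k] times the rank-1 matrix [2, -1] ⊗ [2, -1]. So T has rank 1 (it is nonzero).

Yes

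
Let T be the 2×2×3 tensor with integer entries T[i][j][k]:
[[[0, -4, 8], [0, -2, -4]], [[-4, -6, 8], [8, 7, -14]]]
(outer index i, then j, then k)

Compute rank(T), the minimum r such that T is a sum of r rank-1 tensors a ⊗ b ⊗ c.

Lower bound: the mode-3 unfolding of T (rows indexed by k, columns by (i,j) = (0,0), (0,1), (1,0), (1,1)) is [[0, 0, -4, 8], [-4, -2, -6, 7], [8, -4, 8, -14]].
There the 3×3 minor on rows k ∈ {0, 1, 2}, columns (i,j) ∈ {(0,0), (0,1), (1,0)} is det [[0, 0, -4], [-4, -2, -6], [8, -4, 8]] = -128 ≠ 0, so this unfolding has rank ≥ 3; CP rank is at least every unfolding rank, so rank(T) ≥ 3. (Flattening ranks never certify an upper bound on CP rank; for that we must actually write T with 3 rank-1 terms.)
Upper bound: T is a sum of 3 rank-1 terms, T = [0, 1] ⊗ [1, -2] ⊗ [-4, -4, 4] + [1, 1] ⊗ [0, 1] ⊗ [0, 0, -8] + [2, 1] ⊗ [2, 1] ⊗ [0, -1, 2] (one valid choice — decompositions are not unique — normalised so each a, b is primitive with positive first nonzero entry; check it by expanding all entries), so rank(T) ≤ 3.
These bounds meet, so rank(T) = 3.

3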